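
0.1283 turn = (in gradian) 51.32. Check: 1 turn = 6.2831853 rad, so 0.1283 turn = 0.1283 * 6.2831853 = 0.80613267 rad. 1 gradian = 0.015707963 rad, so 0.80613267 rad = 0.80613267 / 0.015707963 = 51.32 gradian.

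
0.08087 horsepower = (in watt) 60.3. Check: 1 horsepower = 745.69987 W, so 0.08087 horsepower = 0.08087 * 745.69987 = 60.304749 W. 60.304749 W = 60.304749 watt ≈ 60.3 watt (4 s.f.).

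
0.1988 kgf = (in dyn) 1.95e+05. Check: 1 kgf = 9.80665 N, so 0.1988 kgf = 0.1988 * 9.80665 = 1.949562 N. 1 dyn = 1e-05 N, so 1.949562 N = 1.949562 / 1e-05 = 194956.2 dyn ≈ 1.95e+05 dyn (4 s.f.).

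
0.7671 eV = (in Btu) 1 eV = 1.6021766e-19 J, so 0.7671 eV = 0.7671 * 1.6021766e-19 = 1.2290297e-19 J. 1 Btu = 1055.0559 J, so 1.2290297e-19 J = 1.2290297e-19 / 1055.0559 = 1.1648954e-22 Btu ≈ 1.165e-22 Btu (4 s.f.). Final answer: 1.165e-22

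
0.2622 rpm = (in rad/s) 0.02746. Check: 1 rpm = 0.10471976 rad/s, so 0.2622 rpm = 0.2622 * 0.10471976 = 0.02745752 rad/s. Result: 0.02745752 rad/s ≈ 0.02746 rad/s (4 s.f.).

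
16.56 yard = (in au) 1.012e-10. Check: 1 yard = 0.9144 m, so 16.56 yard = 16.56 * 0.9144 = 15.142464 m. 1 au = 1.4959787e+11 m, so 15.142464 m = 15.142464 / 1.4959787e+11 = 1.0122112e-10 au ≈ 1.012e-10 au (4 s.f.).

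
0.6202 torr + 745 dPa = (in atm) 0.001551. Check: 1 torr = 133.32237 Pa, so 0.6202 torr = 0.6202 * 133.32237 = 82.686533 Pa. 1 dPa = 0.1 Pa, so 745 dPa = 745 * 0.1 = 74.5 Pa. Sum: 82.686533 + 74.5 = 157.18653 Pa. 1 atm = 101325 Pa, so 157.18653 Pa = 157.18653 / 101325 = 0.0015513105 atm ≈ 0.001551 atm (4 s.f.).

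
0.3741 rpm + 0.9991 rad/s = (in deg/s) 59.49. Check: 1 rpm = 0.10471976 rad/s, so 0.3741 rpm = 0.3741 * 0.10471976 = 0.03917566 rad/s. 0.9991 rad/s is already in rad/s. Sum: 0.03917566 + 0.9991 = 1.0382757 rad/s. 1 deg/s = 0.017453293 rad/s, so 1.0382757 rad/s = 1.0382757 / 0.017453293 = 59.488813 deg/s ≈ 59.49 deg/s (4 s.f.).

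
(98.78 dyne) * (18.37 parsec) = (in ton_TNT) 1.338e+05. Check: 1 dyne = 1e-05 N, so 98.78 dyne = 98.78 * 1e-05 = 0.0009878 N. 1 parsec = 3.0856776e+16 m, so 18.37 parsec = 18.37 * 3.0856776e+16 = 5.6683897e+17 m. Combine: 0.0009878 N * 5.6683897e+17 m = 5.5992354e+14 J. 1 ton_TNT = 4.184e+09 J, so 5.5992354e+14 J = 5.5992354e+14 / 4.184e+09 = 133824.94 ton_TNT ≈ 1.338e+05 ton_TNT (4 s.f.).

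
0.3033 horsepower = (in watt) 226.2. Check: 1 horsepower = 745.69987 W, so 0.3033 horsepower = 0.3033 * 745.69987 = 226.17077 W. 226.17077 W = 226.17077 watt ≈ 226.2 watt (4 s.f.).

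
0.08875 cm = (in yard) 1 cm = 0.01 m, so 0.08875 cm = 0.08875 * 0.01 = 0.0008875 m. 1 yard = 0.9144 m, so 0.0008875 m = 0.0008875 / 0.9144 = 0.0009705818 yard ≈ 0.0009706 yard (4 s.f.). Final answer: 0.0009706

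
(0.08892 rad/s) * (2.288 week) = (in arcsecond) 2.538e+10. Check: 0.08892 rad/s is already in rad/s. 1 week = 604800 s, so 2.288 week = 2.288 * 604800 = 1383782.4 s. Combine: 0.08892 rad/s * 1383782.4 s = 123045.93 rad. 1 arcsecond = 4.8481368e-06 rad, so 123045.93 rad = 123045.93 / 4.8481368e-06 = 2.5380045e+10 arcsecond ≈ 2.538e+10 arcsecond (4 s.f.).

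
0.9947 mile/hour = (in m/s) 0.4447. Check: 1 mile/hour = 0.44704 m/s, so 0.9947 mile/hour = 0.9947 * 0.44704 = 0.44467069 m/s. Result: 0.44467069 m/s ≈ 0.4447 m/s (4 s.f.).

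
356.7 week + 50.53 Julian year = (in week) 2993. Check: 1 week = 604800 s, so 356.7 week = 356.7 * 604800 = 2.1573216e+08 s. 1 Julian year = 31557600 s, so 50.53 Julian year = 50.53 * 31557600 = 1.5946055e+09 s. Sum: 2.1573216e+08 + 1.5946055e+09 = 1.8103377e+09 s. 1 week = 604800 s, so 1.8103377e+09 s = 1.8103377e+09 / 604800 = 2993.2832 week ≈ 2993 week (4 s.f.).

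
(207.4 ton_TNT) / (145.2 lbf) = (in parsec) 4.354e-08. Check: 1 ton_TNT = 4.184e+09 J, so 207.4 ton_TNT = 207.4 * 4.184e+09 = 8.677616e+11 J. 1 lbf = 4.4482216 N, so 145.2 lbf = 145.2 * 4.4482216 = 645.88178 N. Combine: 8.677616e+11 J / 645.88178 N = 1.3435301e+09 m. 1 parsec = 3.0856776e+16 m, so 1.3435301e+09 m = 1.3435301e+09 / 3.0856776e+16 = 4.3540845e-08 parsec ≈ 4.354e-08 parsec (4 s.f.).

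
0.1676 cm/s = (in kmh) 1 cm/s = 0.01 m/s, so 0.1676 cm/s = 0.1676 * 0.01 = 0.001676 m/s. 1 kmh = 0.27777778 m/s, so 0.001676 m/s = 0.001676 / 0.27777778 = 0.0060336 kmh ≈ 0.006034 kmh (4 s.f.). Final answer: 0.006034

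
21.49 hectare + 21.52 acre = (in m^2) 1 hectare = 10000 m^2, so 21.49 hectare = 21.49 * 10000 = 214900 m^2. 1 acre = 4046.8564 m^2, so 21.52 acre = 21.52 * 4046.8564 = 87088.35 m^2. Sum: 214900 + 87088.35 = 301988.35 m^2. Result: 301988.35 m^2 ≈ 3.02e+05 m^2 (4 s.f.). Final answer: 3.02e+05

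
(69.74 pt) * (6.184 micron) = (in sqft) 1 pt = 0.00035277778 m, so 69.74 pt = 69.74 * 0.00035277778 = 0.024602722 m. 1 micron = 1e-06 m, so 6.184 micron = 6.184 * 1e-06 = 6.184e-06 m. Combine: 0.024602722 m * 6.184e-06 m = 1.5214323e-07 m^2. 1 sqft = 0.09290304 m^2, so 1.5214323e-07 m^2 = 1.5214323e-07 / 0.09290304 = 1.6376561e-06 sqft ≈ 1.638e-06 sqft (4 s.f.). Final answer: 1.638e-06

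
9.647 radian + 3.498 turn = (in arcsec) 9.647 radian = 9.647 rad. 1 turn = 6.2831853 rad, so 3.498 turn = 3.498 * 6.2831853 = 21.978582 rad. Sum: 9.647 + 21.978582 = 31.625582 rad. 1 arcsec = 4.8481368e-06 rad, so 31.625582 rad = 31.625582 / 4.8481368e-06 = 6523244.6 arcsec ≈ 6.523e+06 arcsec (4 s.f.). Final answer: 6.523e+06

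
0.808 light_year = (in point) 1 light_year = 9.4607305e+15 m, so 0.808 light_year = 0.808 * 9.4607305e+15 = 7.6442702e+15 m. 1 point = 0.00035277778 m, so 7.6442702e+15 m = 7.6442702e+15 / 0.00035277778 = 2.1668797e+19 point ≈ 2.167e+19 point (4 s.f.). Final answer: 2.167e+19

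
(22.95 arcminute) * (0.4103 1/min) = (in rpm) 0.0004359. Check: 1 arcminute = 0.00029088821 rad, so 22.95 arcminute = 22.95 * 0.00029088821 = 0.0066758844 rad. 1 1/min = 0.016666667 Hz, so 0.4103 1/min = 0.4103 * 0.016666667 = 0.0068383333 Hz. Combine: 0.0066758844 rad * 0.0068383333 Hz = 4.5651923e-05 rad/s. 1 rpm = 0.10471976 rad/s, so 4.5651923e-05 rad/s = 4.5651923e-05 / 0.10471976 = 0.00043594375 rpm ≈ 0.0004359 rpm (4 s.f.).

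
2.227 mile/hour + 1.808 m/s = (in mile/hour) 6.271. Check: 1 mile/hour = 0.44704 m/s, so 2.227 mile/hour = 2.227 * 0.44704 = 0.99555808 m/s. 1.808 m/s is already in m/s. Sum: 0.99555808 + 1.808 = 2.8035581 m/s. 1 mile/hour = 0.44704 m/s, so 2.8035581 m/s = 2.8035581 / 0.44704 = 6.2713808 mile/hour ≈ 6.271 mile/hour (4 s.f.).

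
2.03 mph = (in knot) 1.764. Check: 1 mph = 0.44704 m/s, so 2.03 mph = 2.03 * 0.44704 = 0.9074912 m/s. 1 knot = 0.51444444 m/s, so 0.9074912 m/s = 0.9074912 / 0.51444444 = 1.7640218 knot ≈ 1.764 knot (4 s.f.).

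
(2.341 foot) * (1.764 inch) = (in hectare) 1 foot = 0.3048 m, so 2.341 foot = 2.341 * 0.3048 = 0.7135368 m. 1 inch = 0.0254 m, so 1.764 inch = 1.764 * 0.0254 = 0.0448056 m. Combine: 0.7135368 m * 0.0448056 m = 0.031970444 m^2. 1 hectare = 10000 m^2, so 0.031970444 m^2 = 0.031970444 / 10000 = 3.1970444e-06 hectare ≈ 3.197e-06 hectare (4 s.f.). Final answer: 3.197e-06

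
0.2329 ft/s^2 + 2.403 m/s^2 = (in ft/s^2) 8.117. Check: 1 ft/s^2 = 0.3048 m/s^2, so 0.2329 ft/s^2 = 0.2329 * 0.3048 = 0.07098792 m/s^2. 2.403 m/s^2 is already in m/s^2. Sum: 0.07098792 + 2.403 = 2.4739879 m/s^2. 1 ft/s^2 = 0.3048 m/s^2, so 2.4739879 m/s^2 = 2.4739879 / 0.3048 = 8.1167583 ft/s^2 ≈ 8.117 ft/s^2 (4 s.f.).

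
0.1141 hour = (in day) 1 hour = 3600 s, so 0.1141 hour = 0.1141 * 3600 = 410.76 s. 1 day = 86400 s, so 410.76 s = 410.76 / 86400 = 0.0047541667 day ≈ 0.004754 day (4 s.f.). Final answer: 0.004754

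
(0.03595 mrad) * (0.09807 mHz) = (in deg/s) 2.02e-07. Check: 1 mrad = 0.001 rad, so 0.03595 mrad = 0.03595 * 0.001 = 3.595e-05 rad. 1 mHz = 0.001 Hz, so 0.09807 mHz = 0.09807 * 0.001 = 9.807e-05 Hz. Combine: 3.595e-05 rad * 9.807e-05 Hz = 3.5256165e-09 rad/s. 1 deg/s = 0.017453293 rad/s, so 3.5256165e-09 rad/s = 3.5256165e-09 / 0.017453293 = 2.0200295e-07 deg/s ≈ 2.02e-07 deg/s (4 s.f.).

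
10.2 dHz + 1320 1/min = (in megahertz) 1 dHz = 0.1 Hz, so 10.2 dHz = 10.2 * 0.1 = 1.02 Hz. 1 1/min = 0.016666667 Hz, so 1320 1/min = 1320 * 0.016666667 = 22 Hz. Sum: 1.02 + 22 = 23.02 Hz. 1 megahertz = 1000000 Hz, so 23.02 Hz = 23.02 / 1000000 = 2.302e-05 megahertz. Final answer: 2.302e-05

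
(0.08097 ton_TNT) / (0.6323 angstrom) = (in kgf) 1 ton_TNT = 4.184e+09 J, so 0.08097 ton_TNT = 0.08097 * 4.184e+09 = 3.3877848e+08 J. 1 angstrom = 1e-10 m, so 0.6323 angstrom = 0.6323 * 1e-10 = 6.323e-11 m. Combine: 3.3877848e+08 J / 6.323e-11 m = 5.3578757e+18 N. 1 kgf = 9.80665 N, so 5.3578757e+18 N = 5.3578757e+18 / 9.80665 = 5.4635127e+17 kgf ≈ 5.464e+17 kgf (4 s.f.). Final answer: 5.464e+17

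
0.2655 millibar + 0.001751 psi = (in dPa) 1 millibar = 100 Pa, so 0.2655 millibar = 0.2655 * 100 = 26.55 Pa. 1 psi = 6894.7573 Pa, so 0.001751 psi = 0.001751 * 6894.7573 = 12.07272 Pa. Sum: 26.55 + 12.07272 = 38.62272 Pa. 1 dPa = 0.1 Pa, so 38.62272 Pa = 38.62272 / 0.1 = 386.2272 dPa ≈ 386.2 dPa (4 s.f.). Final answer: 386.2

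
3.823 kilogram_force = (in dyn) 1 kilogram_force = 9.80665 N, so 3.823 kilogram_force = 3.823 * 9.80665 = 37.490823 N. 1 dyn = 1e-05 N, so 37.490823 N = 37.490823 / 1e-05 = 3749082.3 dyn ≈ 3.749e+06 dyn (4 s.f.). Final answer: 3.749e+06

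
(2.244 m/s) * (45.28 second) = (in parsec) 3.293e-15. Check: 2.244 m/s is already in m/s. 45.28 second = 45.28 s. Combine: 2.244 m/s * 45.28 s = 101.60832 m. 1 parsec = 3.0856776e+16 m, so 101.60832 m = 101.60832 / 3.0856776e+16 = 3.2929014e-15 parsec ≈ 3.293e-15 parsec (4 s.f.).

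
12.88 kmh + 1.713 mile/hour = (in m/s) 4.344. Check: 1 kmh = 0.27777778 m/s, so 12.88 kmh = 12.88 * 0.27777778 = 3.5777778 m/s. 1 mile/hour = 0.44704 m/s, so 1.713 mile/hour = 1.713 * 0.44704 = 0.76577952 m/s. Sum: 3.5777778 + 0.76577952 = 4.3435573 m/s. Result: 4.3435573 m/s ≈ 4.344 m/s (4 s.f.).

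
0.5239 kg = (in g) 1 g = 0.001 kg, so 0.5239 kg = 0.5239 / 0.001 = 523.9 g. Final answer: 523.9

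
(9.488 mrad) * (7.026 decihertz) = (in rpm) 1 mrad = 0.001 rad, so 9.488 mrad = 9.488 * 0.001 = 0.009488 rad. 1 decihertz = 0.1 Hz, so 7.026 decihertz = 7.026 * 0.1 = 0.7026 Hz. Combine: 0.009488 rad * 0.7026 Hz = 0.0066662688 rad/s. 1 rpm = 0.10471976 rad/s, so 0.0066662688 rad/s = 0.0066662688 / 0.10471976 = 0.063658178 rpm ≈ 0.06366 rpm (4 s.f.). Final answer: 0.06366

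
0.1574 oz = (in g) 4.462. Check: 1 oz = 0.028349523 kg, so 0.1574 oz = 0.1574 * 0.028349523 = 0.0044622149 kg. 1 g = 0.001 kg, so 0.0044622149 kg = 0.0044622149 / 0.001 = 4.4622149 g ≈ 4.462 g (4 s.f.).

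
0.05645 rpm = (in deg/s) 0.3387. Check: 1 rpm = 0.10471976 rad/s, so 0.05645 rpm = 0.05645 * 0.10471976 = 0.0059114302 rad/s. 1 deg/s = 0.017453293 rad/s, so 0.0059114302 rad/s = 0.0059114302 / 0.017453293 = 0.3387 deg/s.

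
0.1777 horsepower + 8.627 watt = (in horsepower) 1 horsepower = 745.69987 W, so 0.1777 horsepower = 0.1777 * 745.69987 = 132.51087 W. 8.627 watt = 8.627 W. Sum: 132.51087 + 8.627 = 141.13787 W. 1 horsepower = 745.69987 W, so 141.13787 W = 141.13787 / 745.69987 = 0.189269 horsepower ≈ 0.1893 horsepower (4 s.f.). Final answer: 0.1893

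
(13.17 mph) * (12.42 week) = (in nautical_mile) 1 mph = 0.44704 m/s, so 13.17 mph = 13.17 * 0.44704 = 5.8875168 m/s. 1 week = 604800 s, so 12.42 week = 12.42 * 604800 = 7511616 s. Combine: 5.8875168 m/s * 7511616 s = 44224765 m. 1 nautical_mile = 1852 m, so 44224765 m = 44224765 / 1852 = 23879.463 nautical_mile ≈ 2.388e+04 nautical_mile (4 s.f.). Final answer: 2.388e+04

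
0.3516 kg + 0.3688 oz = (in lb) 0.3516 kg is already in kg. 1 oz = 0.028349523 kg, so 0.3688 oz = 0.3688 * 0.028349523 = 0.010455304 kg. Sum: 0.3516 + 0.010455304 = 0.3620553 kg. 1 lb = 0.45359237 kg, so 0.3620553 kg = 0.3620553 / 0.45359237 = 0.79819531 lb ≈ 0.7982 lb (4 s.f.). Final answer: 0.7982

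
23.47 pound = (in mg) 1 pound = 0.45359237 kg, so 23.47 pound = 23.47 * 0.45359237 = 10.645813 kg. 1 mg = 1e-06 kg, so 10.645813 kg = 10.645813 / 1e-06 = 10645813 mg ≈ 1.065e+07 mg (4 s.f.). Final answer: 1.065e+07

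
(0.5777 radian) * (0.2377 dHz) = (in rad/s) 0.5777 radian = 0.5777 rad. 1 dHz = 0.1 Hz, so 0.2377 dHz = 0.2377 * 0.1 = 0.02377 Hz. Combine: 0.5777 rad * 0.02377 Hz = 0.013731929 rad/s. Result: 0.013731929 rad/s ≈ 0.01373 rad/s (4 s.f.). Final answer: 0.01373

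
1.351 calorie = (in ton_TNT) 1.351e-09. Check: 1 calorie = 4.184 J, so 1.351 calorie = 1.351 * 4.184 = 5.652584 J. 1 ton_TNT = 4.184e+09 J, so 5.652584 J = 5.652584 / 4.184e+09 = 1.351e-09 ton_TNT.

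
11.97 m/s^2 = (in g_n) 1 g_n = 9.80665 m/s^2, so 11.97 m/s^2 = 11.97 / 9.80665 = 1.2206003 g_n ≈ 1.221 g_n (4 s.f.). Final answer: 1.221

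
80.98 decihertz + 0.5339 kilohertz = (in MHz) 0.000542. Check: 1 decihertz = 0.1 Hz, so 80.98 decihertz = 80.98 * 0.1 = 8.098 Hz. 1 kilohertz = 1000 Hz, so 0.5339 kilohertz = 0.5339 * 1000 = 533.9 Hz. Sum: 8.098 + 533.9 = 541.998 Hz. 1 MHz = 1000000 Hz, so 541.998 Hz = 541.998 / 1000000 = 0.000541998 MHz ≈ 0.000542 MHz (4 s.f.).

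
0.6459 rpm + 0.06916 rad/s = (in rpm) 1 rpm = 0.10471976 rad/s, so 0.6459 rpm = 0.6459 * 0.10471976 = 0.06763849 rad/s. 0.06916 rad/s is already in rad/s. Sum: 0.06763849 + 0.06916 = 0.13679849 rad/s. 1 rpm = 0.10471976 rad/s, so 0.13679849 rad/s = 0.13679849 / 0.10471976 = 1.3063294 rpm ≈ 1.306 rpm (4 s.f.). Final answer: 1.306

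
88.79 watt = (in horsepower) 88.79 watt = 88.79 W. 1 horsepower = 745.69987 W, so 88.79 W = 88.79 / 745.69987 = 0.11906935 horsepower ≈ 0.1191 horsepower (4 s.f.). Final answer: 0.1191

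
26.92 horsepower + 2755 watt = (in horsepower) 30.61. Check: 1 horsepower = 745.69987 W, so 26.92 horsepower = 26.92 * 745.69987 = 20074.241 W. 2755 watt = 2755 W. Sum: 20074.241 + 2755 = 22829.241 W. 1 horsepower = 745.69987 W, so 22829.241 W = 22829.241 / 745.69987 = 30.614516 horsepower ≈ 30.61 horsepower (4 s.f.).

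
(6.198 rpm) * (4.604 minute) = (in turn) 1 rpm = 0.10471976 rad/s, so 6.198 rpm = 6.198 * 0.10471976 = 0.64905304 rad/s. 1 minute = 60 s, so 4.604 minute = 4.604 * 60 = 276.24 s. Combine: 0.64905304 rad/s * 276.24 s = 179.29441 rad. 1 turn = 6.2831853 rad, so 179.29441 rad = 179.29441 / 6.2831853 = 28.535592 turn ≈ 28.54 turn (4 s.f.). Final answer: 28.54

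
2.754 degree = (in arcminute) 165.2. Check: 1 degree = 0.017453293 rad, so 2.754 degree = 2.754 * 0.017453293 = 0.048066368 rad. 1 arcminute = 0.00029088821 rad, so 0.048066368 rad = 0.048066368 / 0.00029088821 = 165.24 arcminute ≈ 165.2 arcminute (4 s.f.).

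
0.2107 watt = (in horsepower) 0.2107 watt = 0.2107 W. 1 horsepower = 745.69987 W, so 0.2107 W = 0.2107 / 745.69987 = 0.00028255335 horsepower ≈ 0.0002826 horsepower (4 s.f.). Final answer: 0.0002826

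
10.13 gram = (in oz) 1 gram = 0.001 kg, so 10.13 gram = 10.13 * 0.001 = 0.01013 kg. 1 oz = 0.028349523 kg, so 0.01013 kg = 0.01013 / 0.028349523 = 0.35732523 oz ≈ 0.3573 oz (4 s.f.). Final answer: 0.3573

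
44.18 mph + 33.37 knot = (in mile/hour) 1 mph = 0.44704 m/s, so 44.18 mph = 44.18 * 0.44704 = 19.750227 m/s. 1 knot = 0.51444444 m/s, so 33.37 knot = 33.37 * 0.51444444 = 17.167011 m/s. Sum: 19.750227 + 17.167011 = 36.917238 m/s. 1 mile/hour = 0.44704 m/s, so 36.917238 m/s = 36.917238 / 0.44704 = 82.58151 mile/hour ≈ 82.58 mile/hour (4 s.f.). Final answer: 82.58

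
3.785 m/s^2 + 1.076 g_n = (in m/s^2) 14.34. Check: 3.785 m/s^2 is already in m/s^2. 1 g_n = 9.80665 m/s^2, so 1.076 g_n = 1.076 * 9.80665 = 10.551955 m/s^2. Sum: 3.785 + 10.551955 = 14.336955 m/s^2. Result: 14.336955 m/s^2 ≈ 14.34 m/s^2 (4 s.f.).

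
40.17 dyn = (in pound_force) 1 dyn = 1e-05 N, so 40.17 dyn = 40.17 * 1e-05 = 0.0004017 N. 1 pound_force = 4.4482216 N, so 0.0004017 N = 0.0004017 / 4.4482216 = 9.0305752e-05 pound_force ≈ 9.031e-05 pound_force (4 s.f.). Final answer: 9.031e-05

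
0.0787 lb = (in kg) 0.0357. Check: 1 lb = 0.45359237 kg, so 0.0787 lb = 0.0787 * 0.45359237 = 0.03569772 kg. Result: 0.03569772 kg ≈ 0.0357 kg (4 s.f.).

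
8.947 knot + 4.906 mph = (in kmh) 24.47. Check: 1 knot = 0.51444444 m/s, so 8.947 knot = 8.947 * 0.51444444 = 4.6027344 m/s. 1 mph = 0.44704 m/s, so 4.906 mph = 4.906 * 0.44704 = 2.1931782 m/s. Sum: 4.6027344 + 2.1931782 = 6.7959127 m/s. 1 kmh = 0.27777778 m/s, so 6.7959127 m/s = 6.7959127 / 0.27777778 = 24.465286 kmh ≈ 24.47 kmh (4 s.f.).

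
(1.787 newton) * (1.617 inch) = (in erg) 7.34e+05. Check: 1.787 newton = 1.787 N. 1 inch = 0.0254 m, so 1.617 inch = 1.617 * 0.0254 = 0.0410718 m. Combine: 1.787 N * 0.0410718 m = 0.073395307 J. 1 erg = 1e-07 J, so 0.073395307 J = 0.073395307 / 1e-07 = 733953.07 erg ≈ 7.34e+05 erg (4 s.f.).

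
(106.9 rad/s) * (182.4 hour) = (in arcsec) 1.448e+13. Check: 106.9 rad/s is already in rad/s. 1 hour = 3600 s, so 182.4 hour = 182.4 * 3600 = 656640 s. Combine: 106.9 rad/s * 656640 s = 70194816 rad. 1 arcsec = 4.8481368e-06 rad, so 70194816 rad = 70194816 / 4.8481368e-06 = 1.447872e+13 arcsec ≈ 1.448e+13 arcsec (4 s.f.).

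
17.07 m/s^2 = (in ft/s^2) 56. Check: 1 ft/s^2 = 0.3048 m/s^2, so 17.07 m/s^2 = 17.07 / 0.3048 = 56.003937 ft/s^2 ≈ 56 ft/s^2 (4 s.f.).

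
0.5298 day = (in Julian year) 1 day = 86400 s, so 0.5298 day = 0.5298 * 86400 = 45774.72 s. 1 Julian year = 31557600 s, so 45774.72 s = 45774.72 / 31557600 = 0.0014505133 Julian year ≈ 0.001451 Julian year (4 s.f.). Final answer: 0.001451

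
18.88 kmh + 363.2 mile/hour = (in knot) 325.8. Check: 1 kmh = 0.27777778 m/s, so 18.88 kmh = 18.88 * 0.27777778 = 5.2444444 m/s. 1 mile/hour = 0.44704 m/s, so 363.2 mile/hour = 363.2 * 0.44704 = 162.36493 m/s. Sum: 5.2444444 + 162.36493 = 167.60937 m/s. 1 knot = 0.51444444 m/s, so 167.60937 m/s = 167.60937 / 0.51444444 = 325.80656 knot ≈ 325.8 knot (4 s.f.).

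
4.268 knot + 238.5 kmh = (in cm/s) 1 knot = 0.51444444 m/s, so 4.268 knot = 4.268 * 0.51444444 = 2.1956489 m/s. 1 kmh = 0.27777778 m/s, so 238.5 kmh = 238.5 * 0.27777778 = 66.25 m/s. Sum: 2.1956489 + 66.25 = 68.445649 m/s. 1 cm/s = 0.01 m/s, so 68.445649 m/s = 68.445649 / 0.01 = 6844.5649 cm/s ≈ 6845 cm/s (4 s.f.). Final answer: 6845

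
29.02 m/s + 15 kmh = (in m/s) 33.19. Check: 29.02 m/s is already in m/s. 1 kmh = 0.27777778 m/s, so 15 kmh = 15 * 0.27777778 = 4.1666667 m/s. Sum: 29.02 + 4.1666667 = 33.186667 m/s. Result: 33.186667 m/s ≈ 33.19 m/s (4 s.f.).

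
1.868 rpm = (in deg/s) 11.21. Check: 1 rpm = 0.10471976 rad/s, so 1.868 rpm = 1.868 * 0.10471976 = 0.1956165 rad/s. 1 deg/s = 0.017453293 rad/s, so 0.1956165 rad/s = 0.1956165 / 0.017453293 = 11.208 deg/s ≈ 11.21 deg/s (4 s.f.).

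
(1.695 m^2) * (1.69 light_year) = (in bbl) 1.705e+17. Check: 1.695 m^2 is already in m^2. 1 light_year = 9.4607305e+15 m, so 1.69 light_year = 1.69 * 9.4607305e+15 = 1.5988634e+16 m. Combine: 1.695 m^2 * 1.5988634e+16 m = 2.7100735e+16 m^3. 1 bbl = 0.15898729 m^3, so 2.7100735e+16 m^3 = 2.7100735e+16 / 0.15898729 = 1.704585e+17 bbl ≈ 1.705e+17 bbl (4 s.f.).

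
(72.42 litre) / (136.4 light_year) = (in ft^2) 1 litre = 0.001 m^3, so 72.42 litre = 72.42 * 0.001 = 0.07242 m^3. 1 light_year = 9.4607305e+15 m, so 136.4 light_year = 136.4 * 9.4607305e+15 = 1.2904436e+18 m. Combine: 0.07242 m^3 / 1.2904436e+18 m = 5.6120235e-20 m^2. 1 ft^2 = 0.09290304 m^2, so 5.6120235e-20 m^2 = 5.6120235e-20 / 0.09290304 = 6.0407318e-19 ft^2 ≈ 6.041e-19 ft^2 (4 s.f.). Final answer: 6.041e-19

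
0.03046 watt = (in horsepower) 0.03046 watt = 0.03046 W. 1 horsepower = 745.69987 W, so 0.03046 W = 0.03046 / 745.69987 = 4.0847533e-05 horsepower ≈ 4.085e-05 horsepower (4 s.f.). Final answer: 4.085e-05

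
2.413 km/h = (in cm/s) 67.03. Check: 1 km/h = 0.27777778 m/s, so 2.413 km/h = 2.413 * 0.27777778 = 0.67027778 m/s. 1 cm/s = 0.01 m/s, so 0.67027778 m/s = 0.67027778 / 0.01 = 67.027778 cm/s ≈ 67.03 cm/s (4 s.f.).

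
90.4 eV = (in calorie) 3.462e-18. Check: 1 eV = 1.6021766e-19 J, so 90.4 eV = 90.4 * 1.6021766e-19 = 1.4483677e-17 J. 1 calorie = 4.184 J, so 1.4483677e-17 J = 1.4483677e-17 / 4.184 = 3.4616818e-18 calorie ≈ 3.462e-18 calorie (4 s.f.).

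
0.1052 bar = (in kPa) 1 bar = 100000 Pa, so 0.1052 bar = 0.1052 * 100000 = 10520 Pa. 1 kPa = 1000 Pa, so 10520 Pa = 10520 / 1000 = 10.52 kPa. Final answer: 10.52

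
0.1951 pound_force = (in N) 1 pound_force = 4.4482216 N, so 0.1951 pound_force = 0.1951 * 4.4482216 = 0.86784804 N. Result: 0.86784804 N ≈ 0.8678 N (4 s.f.). Final answer: 0.8678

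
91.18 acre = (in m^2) 3.69e+05. Check: 1 acre = 4046.8564 m^2, so 91.18 acre = 91.18 * 4046.8564 = 368992.37 m^2. Result: 368992.37 m^2 ≈ 3.69e+05 m^2 (4 s.f.).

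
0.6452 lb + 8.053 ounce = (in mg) 1 lb = 0.45359237 kg, so 0.6452 lb = 0.6452 * 0.45359237 = 0.2926578 kg. 1 ounce = 0.028349523 kg, so 8.053 ounce = 8.053 * 0.028349523 = 0.22829871 kg. Sum: 0.2926578 + 0.22829871 = 0.52095651 kg. 1 mg = 1e-06 kg, so 0.52095651 kg = 0.52095651 / 1e-06 = 520956.51 mg ≈ 5.21e+05 mg (4 s.f.). Final answer: 5.21e+05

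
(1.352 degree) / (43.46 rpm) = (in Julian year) 1.643e-10. Check: 1 degree = 0.017453293 rad, so 1.352 degree = 1.352 * 0.017453293 = 0.023596851 rad. 1 rpm = 0.10471976 rad/s, so 43.46 rpm = 43.46 * 0.10471976 = 4.5511206 rad/s. Combine: 0.023596851 rad / 4.5511206 rad/s = 0.0051848443 s. 1 Julian year = 31557600 s, so 0.0051848443 s = 0.0051848443 / 31557600 = 1.642978e-10 Julian year ≈ 1.643e-10 Julian year (4 s.f.).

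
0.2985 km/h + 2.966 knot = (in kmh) 1 km/h = 0.27777778 m/s, so 0.2985 km/h = 0.2985 * 0.27777778 = 0.082916667 m/s. 1 knot = 0.51444444 m/s, so 2.966 knot = 2.966 * 0.51444444 = 1.5258422 m/s. Sum: 0.082916667 + 1.5258422 = 1.6087589 m/s. 1 kmh = 0.27777778 m/s, so 1.6087589 m/s = 1.6087589 / 0.27777778 = 5.791532 kmh ≈ 5.792 kmh (4 s.f.). Final answer: 5.792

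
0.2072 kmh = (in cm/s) 1 kmh = 0.27777778 m/s, so 0.2072 kmh = 0.2072 * 0.27777778 = 0.057555556 m/s. 1 cm/s = 0.01 m/s, so 0.057555556 m/s = 0.057555556 / 0.01 = 5.7555556 cm/s ≈ 5.756 cm/s (4 s.f.). Final answer: 5.756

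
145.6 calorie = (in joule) 609.2. Check: 1 calorie = 4.184 J, so 145.6 calorie = 145.6 * 4.184 = 609.1904 J. 609.1904 J = 609.1904 joule ≈ 609.2 joule (4 s.f.).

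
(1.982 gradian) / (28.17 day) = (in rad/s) 1 gradian = 0.015707963 rad, so 1.982 gradian = 1.982 * 0.015707963 = 0.031133183 rad. 1 day = 86400 s, so 28.17 day = 28.17 * 86400 = 2433888 s. Combine: 0.031133183 rad / 2433888 s = 1.2791543e-08 rad/s. Result: 1.2791543e-08 rad/s ≈ 1.279e-08 rad/s (4 s.f.). Final answer: 1.279e-08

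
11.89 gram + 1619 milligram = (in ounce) 1 gram = 0.001 kg, so 11.89 gram = 11.89 * 0.001 = 0.01189 kg. 1 milligram = 1e-06 kg, so 1619 milligram = 1619 * 1e-06 = 0.001619 kg. Sum: 0.01189 + 0.001619 = 0.013509 kg. 1 ounce = 0.028349523 kg, so 0.013509 kg = 0.013509 / 0.028349523 = 0.47651595 ounce ≈ 0.4765 ounce (4 s.f.). Final answer: 0.4765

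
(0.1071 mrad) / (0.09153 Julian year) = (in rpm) 1 mrad = 0.001 rad, so 0.1071 mrad = 0.1071 * 0.001 = 0.0001071 rad. 1 Julian year = 31557600 s, so 0.09153 Julian year = 0.09153 * 31557600 = 2888467.1 s. Combine: 0.0001071 rad / 2888467.1 s = 3.707849e-11 rad/s. 1 rpm = 0.10471976 rad/s, so 3.707849e-11 rad/s = 3.707849e-11 / 0.10471976 = 3.540735e-10 rpm ≈ 3.541e-10 rpm (4 s.f.). Final answer: 3.541e-10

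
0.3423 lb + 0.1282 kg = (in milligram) 1 lb = 0.45359237 kg, so 0.3423 lb = 0.3423 * 0.45359237 = 0.15526467 kg. 0.1282 kg is already in kg. Sum: 0.15526467 + 0.1282 = 0.28346467 kg. 1 milligram = 1e-06 kg, so 0.28346467 kg = 0.28346467 / 1e-06 = 283464.67 milligram ≈ 2.835e+05 milligram (4 s.f.). Final answer: 2.835e+05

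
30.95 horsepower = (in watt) 1 horsepower = 745.69987 W, so 30.95 horsepower = 30.95 * 745.69987 = 23079.411 W. 23079.411 W = 23079.411 watt ≈ 2.308e+04 watt (4 s.f.). Final answer: 2.308e+04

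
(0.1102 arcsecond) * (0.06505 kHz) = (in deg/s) 0.001991. Check: 1 arcsecond = 4.8481368e-06 rad, so 0.1102 arcsecond = 0.1102 * 4.8481368e-06 = 5.3426468e-07 rad. 1 kHz = 1000 Hz, so 0.06505 kHz = 0.06505 * 1000 = 65.05 Hz. Combine: 5.3426468e-07 rad * 65.05 Hz = 3.4753917e-05 rad/s. 1 deg/s = 0.017453293 rad/s, so 3.4753917e-05 rad/s = 3.4753917e-05 / 0.017453293 = 0.0019912528 deg/s ≈ 0.001991 deg/s (4 s.f.).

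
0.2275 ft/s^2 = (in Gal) 1 ft/s^2 = 0.3048 m/s^2, so 0.2275 ft/s^2 = 0.2275 * 0.3048 = 0.069342 m/s^2. 1 Gal = 0.01 m/s^2, so 0.069342 m/s^2 = 0.069342 / 0.01 = 6.9342 Gal ≈ 6.934 Gal (4 s.f.). Final answer: 6.934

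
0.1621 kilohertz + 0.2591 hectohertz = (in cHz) 1 kilohertz = 1000 Hz, so 0.1621 kilohertz = 0.1621 * 1000 = 162.1 Hz. 1 hectohertz = 100 Hz, so 0.2591 hectohertz = 0.2591 * 100 = 25.91 Hz. Sum: 162.1 + 25.91 = 188.01 Hz. 1 cHz = 0.01 Hz, so 188.01 Hz = 188.01 / 0.01 = 18801 cHz ≈ 1.88e+04 cHz (4 s.f.). Final answer: 1.88e+04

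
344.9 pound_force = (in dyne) 1 pound_force = 4.4482216 N, so 344.9 pound_force = 344.9 * 4.4482216 = 1534.1916 N. 1 dyne = 1e-05 N, so 1534.1916 N = 1534.1916 / 1e-05 = 1.5341916e+08 dyne ≈ 1.534e+08 dyne (4 s.f.). Final answer: 1.534e+08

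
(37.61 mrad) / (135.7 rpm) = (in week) 4.376e-09. Check: 1 mrad = 0.001 rad, so 37.61 mrad = 37.61 * 0.001 = 0.03761 rad. 1 rpm = 0.10471976 rad/s, so 135.7 rpm = 135.7 * 0.10471976 = 14.210471 rad/s. Combine: 0.03761 rad / 14.210471 rad/s = 0.00264664 s. 1 week = 604800 s, so 0.00264664 s = 0.00264664 / 604800 = 4.3760582e-09 week ≈ 4.376e-09 week (4 s.f.).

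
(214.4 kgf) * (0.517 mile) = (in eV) 1 kgf = 9.80665 N, so 214.4 kgf = 214.4 * 9.80665 = 2102.5458 N. 1 mile = 1609.344 m, so 0.517 mile = 0.517 * 1609.344 = 832.03085 m. Combine: 2102.5458 N * 832.03085 m = 1749382.9 J. 1 eV = 1.6021766e-19 J, so 1749382.9 J = 1749382.9 / 1.6021766e-19 = 1.0918789e+25 eV ≈ 1.092e+25 eV (4 s.f.). Final answer: 1.092e+25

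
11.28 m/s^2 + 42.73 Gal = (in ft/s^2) 11.28 m/s^2 is already in m/s^2. 1 Gal = 0.01 m/s^2, so 42.73 Gal = 42.73 * 0.01 = 0.4273 m/s^2. Sum: 11.28 + 0.4273 = 11.7073 m/s^2. 1 ft/s^2 = 0.3048 m/s^2, so 11.7073 m/s^2 = 11.7073 / 0.3048 = 38.409777 ft/s^2 ≈ 38.41 ft/s^2 (4 s.f.). Final answer: 38.41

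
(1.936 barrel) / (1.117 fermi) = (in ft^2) 2.966e+15. Check: 1 barrel = 0.15898729 m^3, so 1.936 barrel = 1.936 * 0.15898729 = 0.3077994 m^3. 1 fermi = 1e-15 m, so 1.117 fermi = 1.117 * 1e-15 = 1.117e-15 m. Combine: 0.3077994 m^3 / 1.117e-15 m = 2.75559e+14 m^2. 1 ft^2 = 0.09290304 m^2, so 2.75559e+14 m^2 = 2.75559e+14 / 0.09290304 = 2.9660924e+15 ft^2 ≈ 2.966e+15 ft^2 (4 s.f.).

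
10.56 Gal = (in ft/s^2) 0.3465. Check: 1 Gal = 0.01 m/s^2, so 10.56 Gal = 10.56 * 0.01 = 0.1056 m/s^2. 1 ft/s^2 = 0.3048 m/s^2, so 0.1056 m/s^2 = 0.1056 / 0.3048 = 0.34645669 ft/s^2 ≈ 0.3465 ft/s^2 (4 s.f.).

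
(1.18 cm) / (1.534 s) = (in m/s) 1 cm = 0.01 m, so 1.18 cm = 1.18 * 0.01 = 0.0118 m. 1.534 s is already in s. Combine: 0.0118 m / 1.534 s = 0.0076923077 m/s. Result: 0.0076923077 m/s ≈ 0.007692 m/s (4 s.f.). Final answer: 0.007692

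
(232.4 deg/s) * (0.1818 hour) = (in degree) 1 deg/s = 0.017453293 rad/s, so 232.4 deg/s = 232.4 * 0.017453293 = 4.0561452 rad/s. 1 hour = 3600 s, so 0.1818 hour = 0.1818 * 3600 = 654.48 s. Combine: 4.0561452 rad/s * 654.48 s = 2654.6659 rad. 1 degree = 0.017453293 rad, so 2654.6659 rad = 2654.6659 / 0.017453293 = 152101.15 degree ≈ 1.521e+05 degree (4 s.f.). Final answer: 1.521e+05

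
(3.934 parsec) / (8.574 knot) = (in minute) 4.587e+14. Check: 1 parsec = 3.0856776e+16 m, so 3.934 parsec = 3.934 * 3.0856776e+16 = 1.2139056e+17 m. 1 knot = 0.51444444 m/s, so 8.574 knot = 8.574 * 0.51444444 = 4.4108467 m/s. Combine: 1.2139056e+17 m / 4.4108467 m/s = 2.752092e+16 s. 1 minute = 60 s, so 2.752092e+16 s = 2.752092e+16 / 60 = 4.5868199e+14 minute ≈ 4.587e+14 minute (4 s.f.).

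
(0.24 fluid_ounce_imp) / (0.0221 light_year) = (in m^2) 3.261e-20. Check: 1 fluid_ounce_imp = 2.8413063e-05 m^3, so 0.24 fluid_ounce_imp = 0.24 * 2.8413063e-05 = 6.819135e-06 m^3. 1 light_year = 9.4607305e+15 m, so 0.0221 light_year = 0.0221 * 9.4607305e+15 = 2.0908214e+14 m. Combine: 6.819135e-06 m^3 / 2.0908214e+14 m = 3.2614622e-20 m^2. Result: 3.2614622e-20 m^2 ≈ 3.261e-20 m^2 (4 s.f.).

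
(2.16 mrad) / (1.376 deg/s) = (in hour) 1 mrad = 0.001 rad, so 2.16 mrad = 2.16 * 0.001 = 0.00216 rad. 1 deg/s = 0.017453293 rad/s, so 1.376 deg/s = 1.376 * 0.017453293 = 0.024015731 rad/s. Combine: 0.00216 rad / 0.024015731 rad/s = 0.089941049 s. 1 hour = 3600 s, so 0.089941049 s = 0.089941049 / 3600 = 2.4983625e-05 hour ≈ 2.498e-05 hour (4 s.f.). Final answer: 2.498e-05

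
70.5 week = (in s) 4.264e+07. Check: 1 week = 604800 s, so 70.5 week = 70.5 * 604800 = 42638400 s. Result: 42638400 s ≈ 4.264e+07 s (4 s.f.).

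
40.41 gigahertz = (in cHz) 4.041e+12. Check: 1 gigahertz = 1e+09 Hz, so 40.41 gigahertz = 40.41 * 1e+09 = 4.041e+10 Hz. 1 cHz = 0.01 Hz, so 4.041e+10 Hz = 4.041e+10 / 0.01 = 4.041e+12 cHz.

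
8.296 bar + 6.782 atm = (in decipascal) 1 bar = 100000 Pa, so 8.296 bar = 8.296 * 100000 = 829600 Pa. 1 atm = 101325 Pa, so 6.782 atm = 6.782 * 101325 = 687186.15 Pa. Sum: 829600 + 687186.15 = 1516786.1 Pa. 1 decipascal = 0.1 Pa, so 1516786.1 Pa = 1516786.1 / 0.1 = 15167861 decipascal ≈ 1.517e+07 decipascal (4 s.f.). Final answer: 1.517e+07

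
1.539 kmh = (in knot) 1 kmh = 0.27777778 m/s, so 1.539 kmh = 1.539 * 0.27777778 = 0.4275 m/s. 1 knot = 0.51444444 m/s, so 0.4275 m/s = 0.4275 / 0.51444444 = 0.83099352 knot ≈ 0.831 knot (4 s.f.). Final answer: 0.831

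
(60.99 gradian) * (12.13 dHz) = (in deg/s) 1 gradian = 0.015707963 rad, so 60.99 gradian = 60.99 * 0.015707963 = 0.95802868 rad. 1 dHz = 0.1 Hz, so 12.13 dHz = 12.13 * 0.1 = 1.213 Hz. Combine: 0.95802868 rad * 1.213 Hz = 1.1620888 rad/s. 1 deg/s = 0.017453293 rad/s, so 1.1620888 rad/s = 1.1620888 / 0.017453293 = 66.582783 deg/s ≈ 66.58 deg/s (4 s.f.). Final answer: 66.58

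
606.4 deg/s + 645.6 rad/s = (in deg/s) 3.76e+04. Check: 1 deg/s = 0.017453293 rad/s, so 606.4 deg/s = 606.4 * 0.017453293 = 10.583677 rad/s. 645.6 rad/s is already in rad/s. Sum: 10.583677 + 645.6 = 656.18368 rad/s. 1 deg/s = 0.017453293 rad/s, so 656.18368 rad/s = 656.18368 / 0.017453293 = 37596.555 deg/s ≈ 3.76e+04 deg/s (4 s.f.).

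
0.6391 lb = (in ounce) 10.23. Check: 1 lb = 0.45359237 kg, so 0.6391 lb = 0.6391 * 0.45359237 = 0.28989088 kg. 1 ounce = 0.028349523 kg, so 0.28989088 kg = 0.28989088 / 0.028349523 = 10.2256 ounce ≈ 10.23 ounce (4 s.f.).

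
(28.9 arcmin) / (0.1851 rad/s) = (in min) 0.0007569. Check: 1 arcmin = 0.00029088821 rad, so 28.9 arcmin = 28.9 * 0.00029088821 = 0.0084066692 rad. 0.1851 rad/s is already in rad/s. Combine: 0.0084066692 rad / 0.1851 rad/s = 0.045416906 s. 1 min = 60 s, so 0.045416906 s = 0.045416906 / 60 = 0.00075694843 min ≈ 0.0007569 min (4 s.f.).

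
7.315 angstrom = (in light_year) 1 angstrom = 1e-10 m, so 7.315 angstrom = 7.315 * 1e-10 = 7.315e-10 m. 1 light_year = 9.4607305e+15 m, so 7.315e-10 m = 7.315e-10 / 9.4607305e+15 = 7.7319611e-26 light_year ≈ 7.732e-26 light_year (4 s.f.). Final answer: 7.732e-26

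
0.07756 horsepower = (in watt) 1 horsepower = 745.69987 W, so 0.07756 horsepower = 0.07756 * 745.69987 = 57.836482 W. 57.836482 W = 57.836482 watt ≈ 57.84 watt (4 s.f.). Final answer: 57.84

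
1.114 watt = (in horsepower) 1.114 watt = 1.114 W. 1 horsepower = 745.69987 W, so 1.114 W = 1.114 / 745.69987 = 0.0014938986 horsepower ≈ 0.001494 horsepower (4 s.f.). Final answer: 0.001494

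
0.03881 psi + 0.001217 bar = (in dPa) 3893. Check: 1 psi = 6894.7573 Pa, so 0.03881 psi = 0.03881 * 6894.7573 = 267.58553 Pa. 1 bar = 100000 Pa, so 0.001217 bar = 0.001217 * 100000 = 121.7 Pa. Sum: 267.58553 + 121.7 = 389.28553 Pa. 1 dPa = 0.1 Pa, so 389.28553 Pa = 389.28553 / 0.1 = 3892.8553 dPa ≈ 3893 dPa (4 s.f.).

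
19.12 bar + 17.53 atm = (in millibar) 3.688e+04. Check: 1 bar = 100000 Pa, so 19.12 bar = 19.12 * 100000 = 1912000 Pa. 1 atm = 101325 Pa, so 17.53 atm = 17.53 * 101325 = 1776227.2 Pa. Sum: 1912000 + 1776227.2 = 3688227.2 Pa. 1 millibar = 100 Pa, so 3688227.2 Pa = 3688227.2 / 100 = 36882.272 millibar ≈ 3.688e+04 millibar (4 s.f.).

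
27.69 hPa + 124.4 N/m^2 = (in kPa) 2.893. Check: 1 hPa = 100 Pa, so 27.69 hPa = 27.69 * 100 = 2769 Pa. 124.4 N/m^2 = 124.4 Pa. Sum: 2769 + 124.4 = 2893.4 Pa. 1 kPa = 1000 Pa, so 2893.4 Pa = 2893.4 / 1000 = 2.8934 kPa ≈ 2.893 kPa (4 s.f.).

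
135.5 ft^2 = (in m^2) 12.59. Check: 1 ft^2 = 0.09290304 m^2, so 135.5 ft^2 = 135.5 * 0.09290304 = 12.588362 m^2. Result: 12.588362 m^2 ≈ 12.59 m^2 (4 s.f.).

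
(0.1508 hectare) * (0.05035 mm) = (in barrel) 1 hectare = 10000 m^2, so 0.1508 hectare = 0.1508 * 10000 = 1508 m^2. 1 mm = 0.001 m, so 0.05035 mm = 0.05035 * 0.001 = 5.035e-05 m. Combine: 1508 m^2 * 5.035e-05 m = 0.0759278 m^3. 1 barrel = 0.15898729 m^3, so 0.0759278 m^3 = 0.0759278 / 0.15898729 = 0.47757149 barrel ≈ 0.4776 barrel (4 s.f.). Final answer: 0.4776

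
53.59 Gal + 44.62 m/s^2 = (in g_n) 1 Gal = 0.01 m/s^2, so 53.59 Gal = 53.59 * 0.01 = 0.5359 m/s^2. 44.62 m/s^2 is already in m/s^2. Sum: 0.5359 + 44.62 = 45.1559 m/s^2. 1 g_n = 9.80665 m/s^2, so 45.1559 m/s^2 = 45.1559 / 9.80665 = 4.6046203 g_n ≈ 4.605 g_n (4 s.f.). Final answer: 4.605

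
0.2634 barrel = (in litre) 41.88. Check: 1 barrel = 0.15898729 m^3, so 0.2634 barrel = 0.2634 * 0.15898729 = 0.041877253 m^3. 1 litre = 0.001 m^3, so 0.041877253 m^3 = 0.041877253 / 0.001 = 41.877253 litre ≈ 41.88 litre (4 s.f.).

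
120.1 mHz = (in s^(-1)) 0.1201. Check: 1 mHz = 0.001 Hz, so 120.1 mHz = 120.1 * 0.001 = 0.1201 Hz. 0.1201 Hz = 0.1201 s^(-1).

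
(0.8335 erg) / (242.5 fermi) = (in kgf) 1 erg = 1e-07 J, so 0.8335 erg = 0.8335 * 1e-07 = 8.335e-08 J. 1 fermi = 1e-15 m, so 242.5 fermi = 242.5 * 1e-15 = 2.425e-13 m. Combine: 8.335e-08 J / 2.425e-13 m = 343711.34 N. 1 kgf = 9.80665 N, so 343711.34 N = 343711.34 / 9.80665 = 35048.803 kgf ≈ 3.505e+04 kgf (4 s.f.). Final answer: 3.505e+04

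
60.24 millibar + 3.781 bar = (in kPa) 384.1. Check: 1 millibar = 100 Pa, so 60.24 millibar = 60.24 * 100 = 6024 Pa. 1 bar = 100000 Pa, so 3.781 bar = 3.781 * 100000 = 378100 Pa. Sum: 6024 + 378100 = 384124 Pa. 1 kPa = 1000 Pa, so 384124 Pa = 384124 / 1000 = 384.124 kPa ≈ 384.1 kPa (4 s.f.).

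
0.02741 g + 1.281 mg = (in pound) 1 g = 0.001 kg, so 0.02741 g = 0.02741 * 0.001 = 2.741e-05 kg. 1 mg = 1e-06 kg, so 1.281 mg = 1.281 * 1e-06 = 1.281e-06 kg. Sum: 2.741e-05 + 1.281e-06 = 2.8691e-05 kg. 1 pound = 0.45359237 kg, so 2.8691e-05 kg = 2.8691e-05 / 0.45359237 = 6.3252828e-05 pound ≈ 6.325e-05 pound (4 s.f.). Final answer: 6.325e-05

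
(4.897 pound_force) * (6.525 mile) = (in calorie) 5.467e+04. Check: 1 pound_force = 4.4482216 N, so 4.897 pound_force = 4.897 * 4.4482216 = 21.782941 N. 1 mile = 1609.344 m, so 6.525 mile = 6.525 * 1609.344 = 10500.97 m. Combine: 21.782941 N * 10500.97 m = 228742 J. 1 calorie = 4.184 J, so 228742 J = 228742 / 4.184 = 54670.651 calorie ≈ 5.467e+04 calorie (4 s.f.).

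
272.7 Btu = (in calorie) 1 Btu = 1055.0559 J, so 272.7 Btu = 272.7 * 1055.0559 = 287713.73 J. 1 calorie = 4.184 J, so 287713.73 J = 287713.73 / 4.184 = 68765.232 calorie ≈ 6.877e+04 calorie (4 s.f.). Final answer: 6.877e+04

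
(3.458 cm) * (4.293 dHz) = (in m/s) 1 cm = 0.01 m, so 3.458 cm = 3.458 * 0.01 = 0.03458 m. 1 dHz = 0.1 Hz, so 4.293 dHz = 4.293 * 0.1 = 0.4293 Hz. Combine: 0.03458 m * 0.4293 Hz = 0.014845194 m/s. Result: 0.014845194 m/s ≈ 0.01485 m/s (4 s.f.). Final answer: 0.01485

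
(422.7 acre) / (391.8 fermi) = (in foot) 1.432e+19. Check: 1 acre = 4046.8564 m^2, so 422.7 acre = 422.7 * 4046.8564 = 1710606.2 m^2. 1 fermi = 1e-15 m, so 391.8 fermi = 391.8 * 1e-15 = 3.918e-13 m. Combine: 1710606.2 m^2 / 3.918e-13 m = 4.3660189e+18 m. 1 foot = 0.3048 m, so 4.3660189e+18 m = 4.3660189e+18 / 0.3048 = 1.4324209e+19 foot ≈ 1.432e+19 foot (4 s.f.).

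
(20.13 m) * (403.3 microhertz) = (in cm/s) 20.13 m is already in m. 1 microhertz = 1e-06 Hz, so 403.3 microhertz = 403.3 * 1e-06 = 0.0004033 Hz. Combine: 20.13 m * 0.0004033 Hz = 0.008118429 m/s. 1 cm/s = 0.01 m/s, so 0.008118429 m/s = 0.008118429 / 0.01 = 0.8118429 cm/s ≈ 0.8118 cm/s (4 s.f.). Final answer: 0.8118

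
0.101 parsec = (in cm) 1 parsec = 3.0856776e+16 m, so 0.101 parsec = 0.101 * 3.0856776e+16 = 3.1165344e+15 m. 1 cm = 0.01 m, so 3.1165344e+15 m = 3.1165344e+15 / 0.01 = 3.1165344e+17 cm ≈ 3.117e+17 cm (4 s.f.). Final answer: 3.117e+17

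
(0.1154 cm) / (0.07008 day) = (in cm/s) 1 cm = 0.01 m, so 0.1154 cm = 0.1154 * 0.01 = 0.001154 m. 1 day = 86400 s, so 0.07008 day = 0.07008 * 86400 = 6054.912 s. Combine: 0.001154 m / 6054.912 s = 1.9058906e-07 m/s. 1 cm/s = 0.01 m/s, so 1.9058906e-07 m/s = 1.9058906e-07 / 0.01 = 1.9058906e-05 cm/s ≈ 1.906e-05 cm/s (4 s.f.). Final answer: 1.906e-05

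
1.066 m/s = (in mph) 2.385. Check: 1 mph = 0.44704 m/s, so 1.066 m/s = 1.066 / 0.44704 = 2.3845741 mph ≈ 2.385 mph (4 s.f.).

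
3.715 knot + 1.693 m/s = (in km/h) 1 knot = 0.51444444 m/s, so 3.715 knot = 3.715 * 0.51444444 = 1.9111611 m/s. 1.693 m/s is already in m/s. Sum: 1.9111611 + 1.693 = 3.6041611 m/s. 1 km/h = 0.27777778 m/s, so 3.6041611 m/s = 3.6041611 / 0.27777778 = 12.97498 km/h ≈ 12.97 km/h (4 s.f.). Final answer: 12.97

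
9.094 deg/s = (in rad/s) 0.1587. Check: 1 deg/s = 0.017453293 rad/s, so 9.094 deg/s = 9.094 * 0.017453293 = 0.15872024 rad/s. Result: 0.15872024 rad/s ≈ 0.1587 rad/s (4 s.f.).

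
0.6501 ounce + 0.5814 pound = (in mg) 1 ounce = 0.028349523 kg, so 0.6501 ounce = 0.6501 * 0.028349523 = 0.018430025 kg. 1 pound = 0.45359237 kg, so 0.5814 pound = 0.5814 * 0.45359237 = 0.2637186 kg. Sum: 0.018430025 + 0.2637186 = 0.28214863 kg. 1 mg = 1e-06 kg, so 0.28214863 kg = 0.28214863 / 1e-06 = 282148.63 mg ≈ 2.821e+05 mg (4 s.f.). Final answer: 2.821e+05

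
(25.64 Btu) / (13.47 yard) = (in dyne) 1 Btu = 1055.0559 J, so 25.64 Btu = 25.64 * 1055.0559 = 27051.632 J. 1 yard = 0.9144 m, so 13.47 yard = 13.47 * 0.9144 = 12.316968 m. Combine: 27051.632 J / 12.316968 m = 2196.2899 N. 1 dyne = 1e-05 N, so 2196.2899 N = 2196.2899 / 1e-05 = 2.1962899e+08 dyne ≈ 2.196e+08 dyne (4 s.f.). Final answer: 2.196e+08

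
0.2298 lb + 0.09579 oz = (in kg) 1 lb = 0.45359237 kg, so 0.2298 lb = 0.2298 * 0.45359237 = 0.10423553 kg. 1 oz = 0.028349523 kg, so 0.09579 oz = 0.09579 * 0.028349523 = 0.0027156008 kg. Sum: 0.10423553 + 0.0027156008 = 0.10695113 kg. Result: 0.10695113 kg ≈ 0.107 kg (4 s.f.). Final answer: 0.107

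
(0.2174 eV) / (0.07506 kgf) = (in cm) 1 eV = 1.6021766e-19 J, so 0.2174 eV = 0.2174 * 1.6021766e-19 = 3.483132e-20 J. 1 kgf = 9.80665 N, so 0.07506 kgf = 0.07506 * 9.80665 = 0.73608715 N. Combine: 3.483132e-20 J / 0.73608715 N = 4.731956e-20 m. 1 cm = 0.01 m, so 4.731956e-20 m = 4.731956e-20 / 0.01 = 4.731956e-18 cm ≈ 4.732e-18 cm (4 s.f.). Final answer: 4.732e-18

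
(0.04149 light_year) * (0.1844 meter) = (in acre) 1.789e+10. Check: 1 light_year = 9.4607305e+15 m, so 0.04149 light_year = 0.04149 * 9.4607305e+15 = 3.9252571e+14 m. 0.1844 meter = 0.1844 m. Combine: 3.9252571e+14 m * 0.1844 m = 7.238174e+13 m^2. 1 acre = 4046.8564 m^2, so 7.238174e+13 m^2 = 7.238174e+13 / 4046.8564 = 1.7885918e+10 acre ≈ 1.789e+10 acre (4 s.f.).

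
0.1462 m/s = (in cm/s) 14.62. Check: 1 cm/s = 0.01 m/s, so 0.1462 m/s = 0.1462 / 0.01 = 14.62 cm/s.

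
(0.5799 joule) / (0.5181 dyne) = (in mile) 69.55. Check: 0.5799 joule = 0.5799 J. 1 dyne = 1e-05 N, so 0.5181 dyne = 0.5181 * 1e-05 = 5.181e-06 N. Combine: 0.5799 J / 5.181e-06 N = 111928.2 m. 1 mile = 1609.344 m, so 111928.2 m = 111928.2 / 1609.344 = 69.548959 mile ≈ 69.55 mile (4 s.f.).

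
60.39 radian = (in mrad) 6.039e+04. Check: 60.39 radian = 60.39 rad. 1 mrad = 0.001 rad, so 60.39 rad = 60.39 / 0.001 = 60390 mrad ≈ 6.039e+04 mrad (4 s.f.).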